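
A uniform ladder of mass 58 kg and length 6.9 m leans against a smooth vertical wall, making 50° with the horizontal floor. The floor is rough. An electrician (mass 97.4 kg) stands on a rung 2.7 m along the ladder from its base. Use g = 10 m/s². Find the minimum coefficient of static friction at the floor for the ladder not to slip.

μ_min ≈ 0.362

ΣF_y = 0: N_floor = 58×10 + 97.4×10 = 1554 N.
Torques about the foot: N_wall · 6.9 sin 50° = 58×10×3.45 cos 50° + 97.4×10×2.7 cos 50° → N_wall = 563.15 N.
ΣF_x = 0: f_floor = N_wall = 563.15 N.
μ_min = f_floor / N_floor = 563.15 / 1554 = 0.3624.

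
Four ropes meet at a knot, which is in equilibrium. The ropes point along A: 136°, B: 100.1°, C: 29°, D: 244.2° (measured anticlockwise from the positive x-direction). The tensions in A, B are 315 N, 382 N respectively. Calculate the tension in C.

T_C ≈ 908 N

Resolve: ΣF_x = 315 cos 136° + 382 cos 100.1° + T_C cos 29° + T_D cos 244.2° = 0.
        ΣF_y = 315 sin 136° + 382 sin 100.1° + T_C sin 29° + T_D sin 244.2° = 0.
The known terms sum to (-293.6, 594.9) N, so 0.8746 T_C − 0.4352 T_D = 293.6 and 0.4848 T_C − 0.9003 T_D = -594.9.
Solving simultaneously: T_C = 907.7 N, T_D = 1150 N.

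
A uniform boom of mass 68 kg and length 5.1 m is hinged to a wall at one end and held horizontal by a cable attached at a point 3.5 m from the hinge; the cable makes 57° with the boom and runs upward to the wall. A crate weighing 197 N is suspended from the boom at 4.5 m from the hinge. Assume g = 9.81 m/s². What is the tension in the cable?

Take torques about the hinge: T sin 57° · 3.5 = 68×9.81×2.55 + 197×4.5 = 2587.6 N·m.
So T = 2587.6 / (0.8387 × 3.5) = 881.52 N.

T ≈ 882 N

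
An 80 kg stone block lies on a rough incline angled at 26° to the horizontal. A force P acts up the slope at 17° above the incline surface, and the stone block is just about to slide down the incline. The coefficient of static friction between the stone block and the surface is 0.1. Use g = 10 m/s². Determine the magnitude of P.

P ≈ 301 N

On the verge of sliding down the incline, friction equals μN and acts up the slope.
Perpendicular: N + P sin 17° = W cos 26° = 719 N.
Along incline: P cos 17° + μN = W sin 26° with W sin 26° = 350.7 N.
Solving the pair for P and N: P = 300.7 N, N = 631.1 N (and f = μN = 63.11 N).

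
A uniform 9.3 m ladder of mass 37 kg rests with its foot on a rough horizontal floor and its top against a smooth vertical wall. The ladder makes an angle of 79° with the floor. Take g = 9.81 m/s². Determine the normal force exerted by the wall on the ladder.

Torques about the foot: N_wall · 9.3 sin 79° = 37×9.81×4.65 cos 79° → N_wall = 35.277 N.

N_wall ≈ 35.3 N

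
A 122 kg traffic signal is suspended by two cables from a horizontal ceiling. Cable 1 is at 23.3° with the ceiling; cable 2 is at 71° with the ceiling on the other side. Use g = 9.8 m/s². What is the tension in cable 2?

Weight W = 122 × 9.8 = 1196 N acts straight down.
Horizontal: T_1 cos 23.3° = T_2 cos 71°  →  T_1 = 0.3545 T_2.
Vertical: T_1 sin 23.3° + T_2 sin 71° = 1196.
Substituting the horizontal relation into the vertical equation gives 1.086 T_2 = 1196, so T_2 = 1101 N.

T_2 ≈ 1100 N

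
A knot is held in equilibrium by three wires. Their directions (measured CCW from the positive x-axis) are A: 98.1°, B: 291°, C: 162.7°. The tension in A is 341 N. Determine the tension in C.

T_C ≈ 97 N

Resolve: ΣF_x = 341 cos 98.1° + T_B cos 291° + T_C cos 162.7° = 0.
        ΣF_y = 341 sin 98.1° + T_B sin 291° + T_C sin 162.7° = 0.
The known terms sum to (-48.05, 337.6) N, so 0.3584 T_B − 0.9548 T_C = 48.05 and -0.9336 T_B + 0.2974 T_C = -337.6.
Solving simultaneously: T_B = 392.5 N, T_C = 97.01 N.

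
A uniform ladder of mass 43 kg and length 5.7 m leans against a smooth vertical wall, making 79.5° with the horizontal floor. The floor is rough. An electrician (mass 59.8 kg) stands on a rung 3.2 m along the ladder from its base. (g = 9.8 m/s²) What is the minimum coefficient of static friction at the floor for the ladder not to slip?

μ_min ≈ 0.0993

ΣF_y = 0: N_floor = 43×9.8 + 59.8×9.8 = 1007.4 N.
Torques about the foot: N_wall · 5.7 sin 79.5° = 43×9.8×2.85 cos 79.5° + 59.8×9.8×3.2 cos 79.5° → N_wall = 100.03 N.
ΣF_x = 0: f_floor = N_wall = 100.03 N.
μ_min = f_floor / N_floor = 100.03 / 1007.4 = 0.09929.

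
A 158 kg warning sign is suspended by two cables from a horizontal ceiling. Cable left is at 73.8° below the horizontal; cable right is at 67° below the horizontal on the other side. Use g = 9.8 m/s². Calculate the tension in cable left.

T_left ≈ 957 N

Weight W = 158 × 9.8 = 1548 N acts straight down.
Horizontal: T_left cos 73.8° = T_right cos 67°  →  T_right = 0.714 T_left.
Vertical: T_left sin 73.8° + T_right sin 67° = 1548.
Substituting the horizontal relation into the vertical equation gives 1.618 T_left = 1548, so T_left = 957.2 N.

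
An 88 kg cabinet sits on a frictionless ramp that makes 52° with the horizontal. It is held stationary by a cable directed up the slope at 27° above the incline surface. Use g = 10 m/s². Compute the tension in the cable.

Take axes along and perpendicular to the incline. Weight components: W sin 52° = 693.4 N down-slope, W cos 52° = 541.8 N into the surface.
Along incline: T cos 27° = W sin 52° → T = 778.3 N.
Perpendicular: N = W cos 52° − T sin 27° = 188.5 N.

T ≈ 778 N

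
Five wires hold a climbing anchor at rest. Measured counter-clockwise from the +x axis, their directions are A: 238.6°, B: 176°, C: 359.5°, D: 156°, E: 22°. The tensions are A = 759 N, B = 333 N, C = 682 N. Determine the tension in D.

T_D ≈ 789 N

Resolve: ΣF_x = 759 cos 238.6° + 333 cos 176° + 682 cos 359.5° + T_D cos 156° + T_E cos 22° = 0.
        ΣF_y = 759 sin 238.6° + 333 sin 176° + 682 sin 359.5° + T_D sin 156° + T_E sin 22° = 0.
The known terms sum to (-45.66, -630.6) N, so -0.9135 T_D + 0.9272 T_E = 45.66 and 0.4067 T_D + 0.3746 T_E = 630.6.
Solving simultaneously: T_D = 789 N, T_E = 826.6 N.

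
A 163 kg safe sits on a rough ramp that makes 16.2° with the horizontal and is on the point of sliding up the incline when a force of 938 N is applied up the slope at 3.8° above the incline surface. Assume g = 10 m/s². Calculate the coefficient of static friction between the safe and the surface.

μ ≈ 0.320

On the verge of sliding up the incline, friction is at its maximum μN and acts down the slope.
Perpendicular to incline: N = W cos 16.2° − P sin 3.8° = 1565 − 62.16 = 1503 N.
Along incline: P cos 3.8° − μN = W sin 16.2° → μ = −(W sin 16.2° − P cos 3.8°) / N = 0.3201.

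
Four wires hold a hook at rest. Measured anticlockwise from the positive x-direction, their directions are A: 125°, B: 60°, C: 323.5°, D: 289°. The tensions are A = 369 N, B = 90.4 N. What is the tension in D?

T_D ≈ 365 N

Resolve: ΣF_x = 369 cos 125° + 90.4 cos 60° + T_C cos 323.5° + T_D cos 289° = 0.
        ΣF_y = 369 sin 125° + 90.4 sin 60° + T_C sin 323.5° + T_D sin 289° = 0.
The known terms sum to (-166.4, 380.6) N, so 0.8039 T_C + 0.3256 T_D = 166.4 and -0.5948 T_C − 0.9455 T_D = -380.6.
Solving simultaneously: T_C = 59.12 N, T_D = 365.3 N.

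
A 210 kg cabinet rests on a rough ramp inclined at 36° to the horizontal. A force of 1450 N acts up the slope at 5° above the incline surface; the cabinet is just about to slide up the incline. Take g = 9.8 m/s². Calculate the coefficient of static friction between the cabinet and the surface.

μ ≈ 0.153

On the verge of sliding up the incline, friction is at its maximum μN and acts down the slope.
Perpendicular to incline: N = W cos 36° − P sin 5° = 1665 − 126.4 = 1539 N.
Along incline: P cos 5° − μN = W sin 36° → μ = −(W sin 36° − P cos 5°) / N = 0.1526.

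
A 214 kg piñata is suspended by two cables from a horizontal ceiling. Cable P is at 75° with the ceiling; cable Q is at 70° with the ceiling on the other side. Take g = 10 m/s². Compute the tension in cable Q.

Weight W = 214 × 10 = 2140 N acts straight down.
Horizontal: T_P cos 75° = T_Q cos 70°  →  T_P = 1.321 T_Q.
Vertical: T_P sin 75° + T_Q sin 70° = 2140.
Substituting the horizontal relation into the vertical equation gives 2.216 T_Q = 2140, so T_Q = 965.6 N.

T_Q ≈ 966 N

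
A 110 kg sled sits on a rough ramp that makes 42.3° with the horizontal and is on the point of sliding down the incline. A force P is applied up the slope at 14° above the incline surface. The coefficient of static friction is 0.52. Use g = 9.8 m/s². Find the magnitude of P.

On the verge of sliding down the incline, friction equals μN and acts up the slope.
Perpendicular: N + P sin 14° = W cos 42.3° = 797.3 N.
Along incline: P cos 14° + μN = W sin 42.3° with W sin 42.3° = 725.5 N.
Solving the pair for P and N: P = 368.1 N, N = 708.3 N (and f = μN = 368.3 N).

P ≈ 368 N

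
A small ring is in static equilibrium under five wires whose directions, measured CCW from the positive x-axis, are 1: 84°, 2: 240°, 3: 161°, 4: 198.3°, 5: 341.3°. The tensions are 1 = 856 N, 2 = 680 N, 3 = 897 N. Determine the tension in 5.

Resolve: ΣF_x = 856 cos 84° + 680 cos 240° + 897 cos 161° + T_4 cos 198.3° + T_5 cos 341.3° = 0.
        ΣF_y = 856 sin 84° + 680 sin 240° + 897 sin 161° + T_4 sin 198.3° + T_5 sin 341.3° = 0.
The known terms sum to (-1099, 554.4) N, so -0.9494 T_4 + 0.9472 T_5 = 1099 and -0.3140 T_4 − 0.3206 T_5 = -554.4.
Solving simultaneously: T_4 = 287.4 N, T_5 = 1448 N.

T_5 ≈ 1450 N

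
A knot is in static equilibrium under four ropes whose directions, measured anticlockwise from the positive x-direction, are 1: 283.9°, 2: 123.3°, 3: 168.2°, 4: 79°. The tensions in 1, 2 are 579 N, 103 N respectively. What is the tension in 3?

T_3 ≈ 172 N

Resolve: ΣF_x = 579 cos 283.9° + 103 cos 123.3° + T_3 cos 168.2° + T_4 cos 79° = 0.
        ΣF_y = 579 sin 283.9° + 103 sin 123.3° + T_3 sin 168.2° + T_4 sin 79° = 0.
The known terms sum to (82.54, -476) N, so -0.9789 T_3 + 0.1908 T_4 = -82.54 and 0.2045 T_3 + 0.9816 T_4 = 476.
Solving simultaneously: T_3 = 171.9 N, T_4 = 449.1 N.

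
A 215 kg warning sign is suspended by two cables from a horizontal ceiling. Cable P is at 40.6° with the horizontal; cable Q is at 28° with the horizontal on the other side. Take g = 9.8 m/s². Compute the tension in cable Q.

T_Q ≈ 1720 N

Weight W = 215 × 9.8 = 2107 N acts straight down.
Horizontal: T_P cos 40.6° = T_Q cos 28°  →  T_P = 1.163 T_Q.
Vertical: T_P sin 40.6° + T_Q sin 28° = 2107.
Substituting the horizontal relation into the vertical equation gives 1.226 T_Q = 2107, so T_Q = 1718 N.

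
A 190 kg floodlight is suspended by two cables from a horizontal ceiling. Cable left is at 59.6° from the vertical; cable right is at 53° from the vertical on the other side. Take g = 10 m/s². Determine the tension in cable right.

T_right ≈ 1780 N

Angles from the horizontal: cable left is 90° − 59.6° = 30.4°, cable right is 90° − 53° = 37°.
Weight W = 190 × 10 = 1900 N acts straight down.
Horizontal: T_left cos 30.4° = T_right cos 37°  →  T_left = 0.9259 T_right.
Vertical: T_left sin 30.4° + T_right sin 37° = 1900.
Substituting the horizontal relation into the vertical equation gives 1.07 T_right = 1900, so T_right = 1775 N.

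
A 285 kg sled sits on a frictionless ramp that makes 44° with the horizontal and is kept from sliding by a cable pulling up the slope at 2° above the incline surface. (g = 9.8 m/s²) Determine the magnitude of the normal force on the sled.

N ≈ 1940 N

Take axes along and perpendicular to the incline. Weight components: W sin 44° = 1940 N down-slope, W cos 44° = 2009 N into the surface.
Along incline: T cos 2° = W sin 44° → T = 1941 N.
Perpendicular: N = W cos 44° − T sin 2° = 1941 N.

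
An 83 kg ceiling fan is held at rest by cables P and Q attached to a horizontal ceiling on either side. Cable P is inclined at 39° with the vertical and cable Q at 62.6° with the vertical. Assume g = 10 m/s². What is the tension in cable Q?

T_Q ≈ 533 N

Angles from the horizontal: cable P is 90° − 39° = 51°, cable Q is 90° − 62.6° = 27.4°.
Weight W = 83 × 10 = 830 N acts straight down.
Horizontal: T_P cos 51° = T_Q cos 27.4°  →  T_P = 1.411 T_Q.
Vertical: T_P sin 51° + T_Q sin 27.4° = 830.
Substituting the horizontal relation into the vertical equation gives 1.557 T_Q = 830, so T_Q = 533.2 N.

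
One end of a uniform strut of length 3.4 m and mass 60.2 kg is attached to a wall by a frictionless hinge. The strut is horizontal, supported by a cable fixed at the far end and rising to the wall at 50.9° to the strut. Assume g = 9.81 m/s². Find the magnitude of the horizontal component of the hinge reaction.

H_x ≈ 240 N

Take torques about the hinge: T sin 50.9° · 3.4 = 60.2×9.81×1.7 = 1004 N·m.
So T = 1004 / (0.7760 × 3.4) = 380.49 N.
ΣF_x = 0: H_x = T cos 50.9° = 239.97 N.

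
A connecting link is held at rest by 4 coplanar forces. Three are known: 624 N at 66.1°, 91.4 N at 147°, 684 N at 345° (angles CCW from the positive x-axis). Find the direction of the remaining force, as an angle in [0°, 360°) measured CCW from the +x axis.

Sum the known components: ΣF_x = 836.8 N, ΣF_y = 443.2 N.
For equilibrium the remaining force must supply (−ΣF_x, −ΣF_y) = (-836.8, -443.2) N.
Magnitude = √((-836.8)² + (-443.2)²) = 947 N; direction = atan2(-443.2, -836.8) = 207.9°.

θ ≈ 208°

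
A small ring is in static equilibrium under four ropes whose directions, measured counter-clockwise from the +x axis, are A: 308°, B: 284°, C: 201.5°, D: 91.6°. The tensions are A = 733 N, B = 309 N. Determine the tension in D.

T_D ≈ 1070 N

Resolve: ΣF_x = 733 cos 308° + 309 cos 284° + T_C cos 201.5° + T_D cos 91.6° = 0.
        ΣF_y = 733 sin 308° + 309 sin 284° + T_C sin 201.5° + T_D sin 91.6° = 0.
The known terms sum to (526, -877.4) N, so -0.9304 T_C − 0.0279 T_D = -526 and -0.3665 T_C + 0.9996 T_D = 877.4.
Solving simultaneously: T_C = 533.2 N, T_D = 1073 N.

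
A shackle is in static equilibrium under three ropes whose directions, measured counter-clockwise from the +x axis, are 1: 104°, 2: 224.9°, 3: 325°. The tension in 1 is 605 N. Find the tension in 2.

Resolve: ΣF_x = 605 cos 104° + T_2 cos 224.9° + T_3 cos 325° = 0.
        ΣF_y = 605 sin 104° + T_2 sin 224.9° + T_3 sin 325° = 0.
The known terms sum to (-146.4, 587) N, so -0.7083 T_2 + 0.8192 T_3 = 146.4 and -0.7059 T_2 − 0.5736 T_3 = -587.
Solving simultaneously: T_2 = 403.2 N, T_3 = 527.3 N.

T_2 ≈ 403 N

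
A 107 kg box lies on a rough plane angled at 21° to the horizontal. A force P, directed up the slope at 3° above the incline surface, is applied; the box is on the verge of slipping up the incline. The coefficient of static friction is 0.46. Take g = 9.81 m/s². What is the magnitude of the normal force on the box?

On the verge of sliding up the incline, friction equals μN and acts down the slope.
Perpendicular: N + P sin 3° = W cos 21° = 980 N.
Along incline: P cos 3° = W sin 21° + μN  with W sin 21° = 376.2 N.
Solving the pair for P and N: P = 808.6 N, N = 937.6 N (and f = μN = 431.3 N).

N ≈ 938 N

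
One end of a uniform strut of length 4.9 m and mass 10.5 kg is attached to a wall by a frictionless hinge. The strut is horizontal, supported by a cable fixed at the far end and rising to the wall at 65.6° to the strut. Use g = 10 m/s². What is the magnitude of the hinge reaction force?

|H| ≈ 57.6 N

Take torques about the hinge: T sin 65.6° · 4.9 = 10.5×10×2.45 = 257.25 N·m.
So T = 257.25 / (0.9107 × 4.9) = 57.649 N.
ΣF_x = 0: H_x = T cos 65.6° = 23.815 N.
ΣF_y = 0: H_y = (10.5×10) − T sin 65.6° = 105 − 52.5 = 52.5 N.
|H| = √(H_x² + H_y²) = √((23.815)² + (52.5)²) = 57.649 N.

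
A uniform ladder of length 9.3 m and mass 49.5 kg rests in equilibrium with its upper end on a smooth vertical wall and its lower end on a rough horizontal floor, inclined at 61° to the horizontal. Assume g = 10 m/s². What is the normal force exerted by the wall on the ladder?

N_wall ≈ 137 N

Torques about the foot: N_wall · 9.3 sin 61° = 49.5×10×4.65 cos 61° → N_wall = 137.19 N.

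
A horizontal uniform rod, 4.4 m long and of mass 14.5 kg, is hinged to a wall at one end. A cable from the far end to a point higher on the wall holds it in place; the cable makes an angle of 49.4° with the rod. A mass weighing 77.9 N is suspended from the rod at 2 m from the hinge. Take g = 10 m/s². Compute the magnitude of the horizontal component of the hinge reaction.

H_x ≈ 92.5 N

Take torques about the hinge: T sin 49.4° · 4.4 = 14.5×10×2.2 + 77.9×2 = 474.8 N·m.
So T = 474.8 / (0.7593 × 4.4) = 142.12 N.
ΣF_x = 0: H_x = T cos 49.4° = 92.489 N.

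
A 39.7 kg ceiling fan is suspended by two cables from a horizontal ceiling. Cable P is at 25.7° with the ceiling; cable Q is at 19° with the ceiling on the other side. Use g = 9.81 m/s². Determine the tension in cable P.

T_P ≈ 524 N

Weight W = 39.7 × 9.81 = 389.5 N acts straight down.
Horizontal: T_P cos 25.7° = T_Q cos 19°  →  T_Q = 0.953 T_P.
Vertical: T_P sin 25.7° + T_Q sin 19° = 389.5.
Substituting the horizontal relation into the vertical equation gives 0.7439 T_P = 389.5, so T_P = 523.5 N.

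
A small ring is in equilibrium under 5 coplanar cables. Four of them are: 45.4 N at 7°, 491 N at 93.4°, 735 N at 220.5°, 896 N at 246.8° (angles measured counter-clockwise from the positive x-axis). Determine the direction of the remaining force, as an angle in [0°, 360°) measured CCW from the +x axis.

Sum the known components: ΣF_x = -895.9 N, ΣF_y = -805.2 N.
For equilibrium the remaining force must supply (−ΣF_x, −ΣF_y) = (895.9, 805.2) N.
Magnitude = √((895.9)² + (805.2)²) = 1205 N; direction = atan2(805.2, 895.9) = 41.9°.

θ ≈ 41.9°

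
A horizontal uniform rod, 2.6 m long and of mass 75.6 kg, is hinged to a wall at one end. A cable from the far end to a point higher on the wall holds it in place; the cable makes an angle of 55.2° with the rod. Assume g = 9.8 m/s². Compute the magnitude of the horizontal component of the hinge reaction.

Take torques about the hinge: T sin 55.2° · 2.6 = 75.6×9.8×1.3 = 963.14 N·m.
So T = 963.14 / (0.8211 × 2.6) = 451.12 N.
ΣF_x = 0: H_x = T cos 55.2° = 257.46 N.

H_x ≈ 257 N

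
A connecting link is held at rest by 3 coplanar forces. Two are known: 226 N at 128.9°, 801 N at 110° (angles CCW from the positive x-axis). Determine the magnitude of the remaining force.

Sum the known components: ΣF_x = -415.9 N, ΣF_y = 928.6 N.
For equilibrium the remaining force must supply (−ΣF_x, −ΣF_y) = (415.9, -928.6) N.
Magnitude = √((415.9)² + (-928.6)²) = 1017 N; direction = atan2(-928.6, 415.9) = 294.1°.

F ≈ 1020 N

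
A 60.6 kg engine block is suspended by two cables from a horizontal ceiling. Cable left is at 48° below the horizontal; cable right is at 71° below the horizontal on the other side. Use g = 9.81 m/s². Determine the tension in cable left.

T_left ≈ 221 N

Weight W = 60.6 × 9.81 = 594.5 N acts straight down.
Horizontal: T_left cos 48° = T_right cos 71°  →  T_right = 2.055 T_left.
Vertical: T_left sin 48° + T_right sin 71° = 594.5.
Substituting the horizontal relation into the vertical equation gives 2.686 T_left = 594.5, so T_left = 221.3 N.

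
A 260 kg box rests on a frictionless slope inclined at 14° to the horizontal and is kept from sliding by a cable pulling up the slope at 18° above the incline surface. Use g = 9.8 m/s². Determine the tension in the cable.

Take axes along and perpendicular to the incline. Weight components: W sin 14° = 616.4 N down-slope, W cos 14° = 2472 N into the surface.
Along incline: T cos 18° = W sin 14° → T = 648.1 N.
Perpendicular: N = W cos 14° − T sin 18° = 2272 N.

T ≈ 648 N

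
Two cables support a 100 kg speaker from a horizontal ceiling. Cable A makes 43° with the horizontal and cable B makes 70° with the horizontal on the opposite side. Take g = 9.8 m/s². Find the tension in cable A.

T_A ≈ 364 N

Weight W = 100 × 9.8 = 980 N acts straight down.
Horizontal: T_A cos 43° = T_B cos 70°  →  T_B = 2.138 T_A.
Vertical: T_A sin 43° + T_B sin 70° = 980.
Substituting the horizontal relation into the vertical equation gives 2.691 T_A = 980, so T_A = 364.1 N.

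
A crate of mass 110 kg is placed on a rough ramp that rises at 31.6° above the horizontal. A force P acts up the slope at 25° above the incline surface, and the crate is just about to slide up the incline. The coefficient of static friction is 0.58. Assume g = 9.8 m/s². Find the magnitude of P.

On the verge of sliding up the incline, friction equals μN and acts down the slope.
Perpendicular: N + P sin 25° = W cos 31.6° = 918.2 N.
Along incline: P cos 25° = W sin 31.6° + μN  with W sin 31.6° = 564.9 N.
Solving the pair for P and N: P = 953.1 N, N = 515.4 N (and f = μN = 298.9 N).

P ≈ 953 N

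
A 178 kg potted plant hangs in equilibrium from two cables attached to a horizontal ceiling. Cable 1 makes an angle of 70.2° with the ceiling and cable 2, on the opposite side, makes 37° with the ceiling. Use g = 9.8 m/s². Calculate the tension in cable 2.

T_2 ≈ 619 N

Weight W = 178 × 9.8 = 1744 N acts straight down.
Horizontal: T_1 cos 70.2° = T_2 cos 37°  →  T_1 = 2.358 T_2.
Vertical: T_1 sin 70.2° + T_2 sin 37° = 1744.
Substituting the horizontal relation into the vertical equation gives 2.82 T_2 = 1744, so T_2 = 618.6 N.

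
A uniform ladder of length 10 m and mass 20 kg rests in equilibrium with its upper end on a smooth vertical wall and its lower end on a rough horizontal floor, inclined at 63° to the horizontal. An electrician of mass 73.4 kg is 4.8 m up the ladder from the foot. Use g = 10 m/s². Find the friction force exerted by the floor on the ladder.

Torques about the foot: N_wall · 10 sin 63° = 20×10×5 cos 63° + 73.4×10×4.8 cos 63° → N_wall = 230.47 N.
ΣF_x = 0: f_floor = N_wall = 230.47 N.

f ≈ 230 N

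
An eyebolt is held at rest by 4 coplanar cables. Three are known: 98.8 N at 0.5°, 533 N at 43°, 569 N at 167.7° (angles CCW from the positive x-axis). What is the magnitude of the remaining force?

Sum the known components: ΣF_x = -67.33 N, ΣF_y = 485.6 N.
For equilibrium the remaining force must supply (−ΣF_x, −ΣF_y) = (67.33, -485.6) N.
Magnitude = √((67.33)² + (-485.6)²) = 490.2 N; direction = atan2(-485.6, 67.33) = 277.9°.

F ≈ 490 N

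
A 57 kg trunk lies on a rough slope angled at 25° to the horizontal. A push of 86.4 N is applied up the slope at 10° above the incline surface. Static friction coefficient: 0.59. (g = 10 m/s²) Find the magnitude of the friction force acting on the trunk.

f ≈ 156 N

Axes along / perpendicular to the incline. W sin 25° = 240.9 N down-slope; W cos 25° = 516.6 N into the surface.
Perpendicular: N = W cos 25° − P sin 10° = 516.6 − 15 = 501.6 N.
Along incline: P cos 10° + f = W sin 25° (friction acts up-slope) → f = 240.9 − 85.09 = 155.8 N.
|f| = 155.8 N ≤ μN = 295.9 N, so the trunk is indeed static.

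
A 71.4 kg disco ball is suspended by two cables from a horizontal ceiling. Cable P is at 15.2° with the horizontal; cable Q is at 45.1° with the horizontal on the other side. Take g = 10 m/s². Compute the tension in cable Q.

T_Q ≈ 793 N

Weight W = 71.4 × 10 = 714 N acts straight down.
Horizontal: T_P cos 15.2° = T_Q cos 45.1°  →  T_P = 0.7315 T_Q.
Vertical: T_P sin 15.2° + T_Q sin 45.1° = 714.
Substituting the horizontal relation into the vertical equation gives 0.9001 T_Q = 714, so T_Q = 793.2 N.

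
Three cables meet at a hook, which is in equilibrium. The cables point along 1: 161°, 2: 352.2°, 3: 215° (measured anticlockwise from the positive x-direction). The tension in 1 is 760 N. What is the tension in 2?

Resolve: ΣF_x = 760 cos 161° + T_2 cos 352.2° + T_3 cos 215° = 0.
        ΣF_y = 760 sin 161° + T_2 sin 352.2° + T_3 sin 215° = 0.
The known terms sum to (-718.6, 247.4) N, so 0.9907 T_2 − 0.8192 T_3 = 718.6 and -0.1357 T_2 − 0.5736 T_3 = -247.4.
Solving simultaneously: T_2 = 904.9 N, T_3 = 217.3 N.

T_2 ≈ 905 N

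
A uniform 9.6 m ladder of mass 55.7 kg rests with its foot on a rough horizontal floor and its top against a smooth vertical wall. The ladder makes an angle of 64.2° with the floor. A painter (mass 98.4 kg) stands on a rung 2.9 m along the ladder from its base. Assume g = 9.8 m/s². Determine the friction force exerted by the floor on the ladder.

f ≈ 273 N

Torques about the foot: N_wall · 9.6 sin 64.2° = 55.7×9.8×4.8 cos 64.2° + 98.4×9.8×2.9 cos 64.2° → N_wall = 272.76 N.
ΣF_x = 0: f_floor = N_wall = 272.76 N.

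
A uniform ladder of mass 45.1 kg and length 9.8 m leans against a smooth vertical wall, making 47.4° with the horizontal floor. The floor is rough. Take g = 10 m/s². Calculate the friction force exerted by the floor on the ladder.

f ≈ 207 N

Torques about the foot: N_wall · 9.8 sin 47.4° = 45.1×10×4.9 cos 47.4° → N_wall = 207.36 N.
ΣF_x = 0: f_floor = N_wall = 207.36 N.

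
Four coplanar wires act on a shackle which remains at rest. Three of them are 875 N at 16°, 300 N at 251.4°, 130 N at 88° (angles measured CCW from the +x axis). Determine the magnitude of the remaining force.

F ≈ 755 N

Sum the known components: ΣF_x = 750 N, ΣF_y = 86.77 N.
For equilibrium the remaining force must supply (−ΣF_x, −ΣF_y) = (-750, -86.77) N.
Magnitude = √((-750)² + (-86.77)²) = 755 N; direction = atan2(-86.77, -750) = 186.6°.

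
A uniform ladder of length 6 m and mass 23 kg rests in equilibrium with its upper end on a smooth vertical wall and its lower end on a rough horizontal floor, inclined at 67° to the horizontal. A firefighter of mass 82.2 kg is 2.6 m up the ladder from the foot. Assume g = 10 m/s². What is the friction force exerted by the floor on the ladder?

Torques about the foot: N_wall · 6 sin 67° = 23×10×3 cos 67° + 82.2×10×2.6 cos 67° → N_wall = 200.01 N.
ΣF_x = 0: f_floor = N_wall = 200.01 N.

f ≈ 200 N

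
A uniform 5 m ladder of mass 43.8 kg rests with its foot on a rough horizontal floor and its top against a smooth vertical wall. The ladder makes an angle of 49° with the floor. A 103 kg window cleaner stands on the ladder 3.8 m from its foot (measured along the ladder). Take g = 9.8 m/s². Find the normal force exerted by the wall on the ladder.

N_wall ≈ 853 N

Torques about the foot: N_wall · 5 sin 49° = 43.8×9.8×2.5 cos 49° + 103×9.8×3.8 cos 49° → N_wall = 853.43 N.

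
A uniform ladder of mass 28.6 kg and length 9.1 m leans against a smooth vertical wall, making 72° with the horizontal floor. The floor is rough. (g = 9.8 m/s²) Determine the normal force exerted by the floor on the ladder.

N_floor ≈ 280 N

ΣF_y = 0: N_floor = 28.6×9.8 = 280.28 N.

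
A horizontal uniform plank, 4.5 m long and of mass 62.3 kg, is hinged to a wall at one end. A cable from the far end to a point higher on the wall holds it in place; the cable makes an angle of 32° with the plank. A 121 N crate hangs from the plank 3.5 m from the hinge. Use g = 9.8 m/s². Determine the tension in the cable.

T ≈ 754 N

Take torques about the hinge: T sin 32° · 4.5 = 62.3×9.8×2.25 + 121×3.5 = 1797.2 N·m.
So T = 1797.2 / (0.5299 × 4.5) = 753.66 N.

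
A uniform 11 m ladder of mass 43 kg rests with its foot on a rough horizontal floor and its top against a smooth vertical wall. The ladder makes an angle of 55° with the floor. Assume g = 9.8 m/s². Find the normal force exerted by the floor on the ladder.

ΣF_y = 0: N_floor = 43×9.8 = 421.4 N.

N_floor ≈ 421 N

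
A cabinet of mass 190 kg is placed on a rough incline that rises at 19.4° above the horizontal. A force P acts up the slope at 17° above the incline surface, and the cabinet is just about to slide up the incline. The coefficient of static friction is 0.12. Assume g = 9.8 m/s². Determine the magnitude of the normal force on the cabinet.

On the verge of sliding up the incline, friction equals μN and acts down the slope.
Perpendicular: N + P sin 17° = W cos 19.4° = 1756 N.
Along incline: P cos 17° = W sin 19.4° + μN  with W sin 19.4° = 618.5 N.
Solving the pair for P and N: P = 836.4 N, N = 1512 N (and f = μN = 181.4 N).

N ≈ 1510 N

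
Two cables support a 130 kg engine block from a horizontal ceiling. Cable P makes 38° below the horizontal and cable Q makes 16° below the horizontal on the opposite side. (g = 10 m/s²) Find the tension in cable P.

T_P ≈ 1540 N

Weight W = 130 × 10 = 1300 N acts straight down.
Horizontal: T_P cos 38° = T_Q cos 16°  →  T_Q = 0.8198 T_P.
Vertical: T_P sin 38° + T_Q sin 16° = 1300.
Substituting the horizontal relation into the vertical equation gives 0.8416 T_P = 1300, so T_P = 1545 N.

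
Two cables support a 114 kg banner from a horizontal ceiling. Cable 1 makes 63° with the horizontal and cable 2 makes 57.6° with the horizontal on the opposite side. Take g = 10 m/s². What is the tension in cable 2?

Weight W = 114 × 10 = 1140 N acts straight down.
Horizontal: T_1 cos 63° = T_2 cos 57.6°  →  T_1 = 1.18 T_2.
Vertical: T_1 sin 63° + T_2 sin 57.6° = 1140.
Substituting the horizontal relation into the vertical equation gives 1.896 T_2 = 1140, so T_2 = 601.3 N.

T_2 ≈ 601 N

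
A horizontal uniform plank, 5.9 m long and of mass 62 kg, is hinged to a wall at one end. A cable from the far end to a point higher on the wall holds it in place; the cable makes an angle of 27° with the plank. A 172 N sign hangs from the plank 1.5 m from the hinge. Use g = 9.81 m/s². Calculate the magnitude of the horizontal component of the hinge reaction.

Take torques about the hinge: T sin 27° · 5.9 = 62×9.81×2.95 + 172×1.5 = 2052.2 N·m.
So T = 2052.2 / (0.4540 × 5.9) = 766.18 N.
ΣF_x = 0: H_x = T cos 27° = 682.67 N.

H_x ≈ 683 N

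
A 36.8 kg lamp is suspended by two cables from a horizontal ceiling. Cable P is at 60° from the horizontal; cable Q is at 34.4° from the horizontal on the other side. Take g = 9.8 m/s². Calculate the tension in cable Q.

T_Q ≈ 181 N

Weight W = 36.8 × 9.8 = 360.6 N acts straight down.
Horizontal: T_P cos 60° = T_Q cos 34.4°  →  T_P = 1.65 T_Q.
Vertical: T_P sin 60° + T_Q sin 34.4° = 360.6.
Substituting the horizontal relation into the vertical equation gives 1.994 T_Q = 360.6, so T_Q = 180.9 N.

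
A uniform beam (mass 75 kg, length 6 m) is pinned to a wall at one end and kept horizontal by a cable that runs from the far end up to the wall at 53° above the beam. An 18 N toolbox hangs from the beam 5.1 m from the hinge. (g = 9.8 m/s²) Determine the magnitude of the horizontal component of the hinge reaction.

H_x ≈ 288 N

Take torques about the hinge: T sin 53° · 6 = 75×9.8×3 + 18×5.1 = 2296.8 N·m.
So T = 2296.8 / (0.7986 × 6) = 479.32 N.
ΣF_x = 0: H_x = T cos 53° = 288.46 N.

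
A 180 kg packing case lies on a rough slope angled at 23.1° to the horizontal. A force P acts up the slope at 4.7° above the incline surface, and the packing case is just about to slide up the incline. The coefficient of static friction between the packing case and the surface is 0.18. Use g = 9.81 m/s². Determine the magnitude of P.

P ≈ 974 N

On the verge of sliding up the incline, friction equals μN and acts down the slope.
Perpendicular: N + P sin 4.7° = W cos 23.1° = 1624 N.
Along incline: P cos 4.7° = W sin 23.1° + μN  with W sin 23.1° = 692.8 N.
Solving the pair for P and N: P = 974.1 N, N = 1544 N (and f = μN = 278 N).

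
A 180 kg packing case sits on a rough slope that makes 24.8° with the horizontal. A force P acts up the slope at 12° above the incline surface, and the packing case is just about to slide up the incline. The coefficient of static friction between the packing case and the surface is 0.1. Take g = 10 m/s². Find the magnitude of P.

On the verge of sliding up the incline, friction equals μN and acts down the slope.
Perpendicular: N + P sin 12° = W cos 24.8° = 1634 N.
Along incline: P cos 12° = W sin 24.8° + μN  with W sin 24.8° = 755 N.
Solving the pair for P and N: P = 919.4 N, N = 1443 N (and f = μN = 144.3 N).

P ≈ 919 N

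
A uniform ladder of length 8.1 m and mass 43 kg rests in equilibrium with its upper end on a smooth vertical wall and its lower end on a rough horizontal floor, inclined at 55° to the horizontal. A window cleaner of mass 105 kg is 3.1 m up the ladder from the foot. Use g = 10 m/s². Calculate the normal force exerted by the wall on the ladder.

N_wall ≈ 432 N

Torques about the foot: N_wall · 8.1 sin 55° = 43×10×4.05 cos 55° + 105×10×3.1 cos 55° → N_wall = 431.92 N.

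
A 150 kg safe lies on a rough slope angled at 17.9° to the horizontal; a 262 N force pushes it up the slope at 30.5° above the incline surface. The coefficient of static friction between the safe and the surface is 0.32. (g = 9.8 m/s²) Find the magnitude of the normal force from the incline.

N ≈ 1270 N

Axes along / perpendicular to the incline. W sin 17.9° = 451.8 N down-slope; W cos 17.9° = 1399 N into the surface.
Perpendicular: N = W cos 17.9° − P sin 30.5° = 1399 − 133 = 1266 N.
Along incline: P cos 30.5° + f = W sin 17.9° (friction acts up-slope) → f = 451.8 − 225.7 = 226.1 N.
|f| = 226.1 N ≤ μN = 405.1 N, so the safe is indeed static.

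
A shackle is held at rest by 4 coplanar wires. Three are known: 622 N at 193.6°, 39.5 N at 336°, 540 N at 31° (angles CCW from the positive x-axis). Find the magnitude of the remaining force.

F ≈ 157 N

Sum the known components: ΣF_x = -105.6 N, ΣF_y = 115.8 N.
For equilibrium the remaining force must supply (−ΣF_x, −ΣF_y) = (105.6, -115.8) N.
Magnitude = √((105.6)² + (-115.8)²) = 156.7 N; direction = atan2(-115.8, 105.6) = 312.4°.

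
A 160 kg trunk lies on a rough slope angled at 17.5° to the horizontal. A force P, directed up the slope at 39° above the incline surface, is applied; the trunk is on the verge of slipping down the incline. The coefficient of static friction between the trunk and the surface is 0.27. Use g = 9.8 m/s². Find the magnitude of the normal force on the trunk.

On the verge of sliding down the incline, friction equals μN and acts up the slope.
Perpendicular: N + P sin 39° = W cos 17.5° = 1495 N.
Along incline: P cos 39° + μN = W sin 17.5° with W sin 17.5° = 471.5 N.
Solving the pair for P and N: P = 111.6 N, N = 1425 N (and f = μN = 384.8 N).

N ≈ 1430 N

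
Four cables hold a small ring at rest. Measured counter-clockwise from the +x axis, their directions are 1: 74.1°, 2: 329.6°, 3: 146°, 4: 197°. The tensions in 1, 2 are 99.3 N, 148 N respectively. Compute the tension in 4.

Resolve: ΣF_x = 99.3 cos 74.1° + 148 cos 329.6° + T_3 cos 146° + T_4 cos 197° = 0.
        ΣF_y = 99.3 sin 74.1° + 148 sin 329.6° + T_3 sin 146° + T_4 sin 197° = 0.
The known terms sum to (154.9, 20.61) N, so -0.8290 T_3 − 0.9563 T_4 = -154.9 and 0.5592 T_3 − 0.2924 T_4 = -20.61.
Solving simultaneously: T_3 = 32.90 N, T_4 = 133.4 N.

T_4 ≈ 133 N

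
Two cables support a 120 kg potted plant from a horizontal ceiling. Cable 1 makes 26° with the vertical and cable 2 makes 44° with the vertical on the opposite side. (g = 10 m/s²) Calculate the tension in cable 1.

Angles from the horizontal: cable 1 is 90° − 26° = 64°, cable 2 is 90° − 44° = 46°.
Weight W = 120 × 10 = 1200 N acts straight down.
Horizontal: T_1 cos 64° = T_2 cos 46°  →  T_2 = 0.6311 T_1.
Vertical: T_1 sin 64° + T_2 sin 46° = 1200.
Substituting the horizontal relation into the vertical equation gives 1.353 T_1 = 1200, so T_1 = 887.1 N.

T_1 ≈ 887 N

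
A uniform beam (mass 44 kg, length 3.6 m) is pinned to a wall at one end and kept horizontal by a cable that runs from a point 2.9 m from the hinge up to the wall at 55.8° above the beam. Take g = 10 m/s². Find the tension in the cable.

Take torques about the hinge: T sin 55.8° · 2.9 = 44×10×1.8 = 792 N·m.
So T = 792 / (0.8271 × 2.9) = 330.2 N.

T ≈ 330 N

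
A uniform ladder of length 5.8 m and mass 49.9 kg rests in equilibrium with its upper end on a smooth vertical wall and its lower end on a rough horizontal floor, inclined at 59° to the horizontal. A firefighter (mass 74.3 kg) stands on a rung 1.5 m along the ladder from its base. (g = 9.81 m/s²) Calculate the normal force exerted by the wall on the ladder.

N_wall ≈ 260 N

Torques about the foot: N_wall · 5.8 sin 59° = 49.9×9.81×2.9 cos 59° + 74.3×9.81×1.5 cos 59° → N_wall = 260.33 N.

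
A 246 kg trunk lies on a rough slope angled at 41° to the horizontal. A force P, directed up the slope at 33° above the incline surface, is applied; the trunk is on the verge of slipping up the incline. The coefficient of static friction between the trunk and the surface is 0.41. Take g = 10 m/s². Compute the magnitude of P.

P ≈ 2240 N

On the verge of sliding up the incline, friction equals μN and acts down the slope.
Perpendicular: N + P sin 33° = W cos 41° = 1857 N.
Along incline: P cos 33° = W sin 41° + μN  with W sin 41° = 1614 N.
Solving the pair for P and N: P = 2237 N, N = 638.5 N (and f = μN = 261.8 N).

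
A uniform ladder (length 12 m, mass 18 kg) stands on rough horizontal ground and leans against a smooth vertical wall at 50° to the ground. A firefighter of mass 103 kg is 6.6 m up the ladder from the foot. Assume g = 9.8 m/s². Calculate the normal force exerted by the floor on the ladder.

N_floor ≈ 1190 N

ΣF_y = 0: N_floor = 18×9.8 + 103×9.8 = 1185.8 N.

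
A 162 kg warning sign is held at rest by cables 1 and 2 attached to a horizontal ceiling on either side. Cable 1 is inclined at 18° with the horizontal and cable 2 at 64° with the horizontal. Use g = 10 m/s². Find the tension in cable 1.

Weight W = 162 × 10 = 1620 N acts straight down.
Horizontal: T_1 cos 18° = T_2 cos 64°  →  T_2 = 2.17 T_1.
Vertical: T_1 sin 18° + T_2 sin 64° = 1620.
Substituting the horizontal relation into the vertical equation gives 2.259 T_1 = 1620, so T_1 = 717.1 N.

T_1 ≈ 717 N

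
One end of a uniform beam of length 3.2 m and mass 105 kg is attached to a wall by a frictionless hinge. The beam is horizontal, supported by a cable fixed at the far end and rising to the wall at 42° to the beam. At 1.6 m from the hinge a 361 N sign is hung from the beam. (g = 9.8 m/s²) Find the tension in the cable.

Take torques about the hinge: T sin 42° · 3.2 = 105×9.8×1.6 + 361×1.6 = 2224 N·m.
So T = 2224 / (0.6691 × 3.2) = 1038.7 N.

T ≈ 1040 N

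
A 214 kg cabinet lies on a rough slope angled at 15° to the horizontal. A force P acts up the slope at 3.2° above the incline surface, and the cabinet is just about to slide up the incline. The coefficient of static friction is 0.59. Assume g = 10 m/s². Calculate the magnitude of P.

P ≈ 1720 N

On the verge of sliding up the incline, friction equals μN and acts down the slope.
Perpendicular: N + P sin 3.2° = W cos 15° = 2067 N.
Along incline: P cos 3.2° = W sin 15° + μN  with W sin 15° = 553.9 N.
Solving the pair for P and N: P = 1720 N, N = 1971 N (and f = μN = 1163 N).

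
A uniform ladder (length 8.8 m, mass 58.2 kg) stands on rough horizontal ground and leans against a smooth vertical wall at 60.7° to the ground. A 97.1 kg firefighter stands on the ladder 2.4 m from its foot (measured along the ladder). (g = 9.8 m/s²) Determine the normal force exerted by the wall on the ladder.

N_wall ≈ 306 N

Torques about the foot: N_wall · 8.8 sin 60.7° = 58.2×9.8×4.4 cos 60.7° + 97.1×9.8×2.4 cos 60.7° → N_wall = 305.67 N.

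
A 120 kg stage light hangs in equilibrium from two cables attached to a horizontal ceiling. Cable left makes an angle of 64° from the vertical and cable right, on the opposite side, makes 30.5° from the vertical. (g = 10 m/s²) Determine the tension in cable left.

T_left ≈ 611 N

Angles from the horizontal: cable left is 90° − 64° = 26°, cable right is 90° − 30.5° = 59.5°.
Weight W = 120 × 10 = 1200 N acts straight down.
Horizontal: T_left cos 26° = T_right cos 59.5°  →  T_right = 1.771 T_left.
Vertical: T_left sin 26° + T_right sin 59.5° = 1200.
Substituting the horizontal relation into the vertical equation gives 1.964 T_left = 1200, so T_left = 610.9 N.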